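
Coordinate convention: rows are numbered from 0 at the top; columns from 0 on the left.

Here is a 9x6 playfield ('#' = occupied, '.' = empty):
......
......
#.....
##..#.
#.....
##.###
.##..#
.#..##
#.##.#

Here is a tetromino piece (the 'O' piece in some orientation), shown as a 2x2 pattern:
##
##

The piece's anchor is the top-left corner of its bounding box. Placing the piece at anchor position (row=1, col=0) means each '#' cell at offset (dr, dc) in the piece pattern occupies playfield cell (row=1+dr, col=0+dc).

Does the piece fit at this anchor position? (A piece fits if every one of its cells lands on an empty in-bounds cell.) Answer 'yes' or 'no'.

Check each piece cell at anchor (1, 0):
  offset (0,0) -> (1,0): empty -> OK
  offset (0,1) -> (1,1): empty -> OK
  offset (1,0) -> (2,0): occupied ('#') -> FAIL
  offset (1,1) -> (2,1): empty -> OK
All cells valid: no

Answer: no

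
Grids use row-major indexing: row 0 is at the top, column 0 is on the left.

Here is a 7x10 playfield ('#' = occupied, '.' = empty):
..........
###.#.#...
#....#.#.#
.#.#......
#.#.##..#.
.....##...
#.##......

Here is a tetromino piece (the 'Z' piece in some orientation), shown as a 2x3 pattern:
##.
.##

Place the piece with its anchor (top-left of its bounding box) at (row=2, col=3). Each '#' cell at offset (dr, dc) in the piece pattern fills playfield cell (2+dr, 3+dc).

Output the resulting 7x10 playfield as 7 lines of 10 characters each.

Fill (2+0,3+0) = (2,3)
Fill (2+0,3+1) = (2,4)
Fill (2+1,3+1) = (3,4)
Fill (2+1,3+2) = (3,5)

Answer: ..........
###.#.#...
#..###.#.#
.#.###....
#.#.##..#.
.....##...
#.##......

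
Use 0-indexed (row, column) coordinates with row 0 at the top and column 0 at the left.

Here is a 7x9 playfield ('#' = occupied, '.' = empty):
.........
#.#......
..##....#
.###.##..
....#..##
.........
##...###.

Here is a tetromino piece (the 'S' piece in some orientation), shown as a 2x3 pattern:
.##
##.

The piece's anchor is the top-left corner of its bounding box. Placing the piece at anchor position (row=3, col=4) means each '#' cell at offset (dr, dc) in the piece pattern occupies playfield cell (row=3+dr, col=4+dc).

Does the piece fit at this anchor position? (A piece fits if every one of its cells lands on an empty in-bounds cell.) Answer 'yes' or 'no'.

Answer: no

Derivation:
Check each piece cell at anchor (3, 4):
  offset (0,1) -> (3,5): occupied ('#') -> FAIL
  offset (0,2) -> (3,6): occupied ('#') -> FAIL
  offset (1,0) -> (4,4): occupied ('#') -> FAIL
  offset (1,1) -> (4,5): empty -> OK
All cells valid: no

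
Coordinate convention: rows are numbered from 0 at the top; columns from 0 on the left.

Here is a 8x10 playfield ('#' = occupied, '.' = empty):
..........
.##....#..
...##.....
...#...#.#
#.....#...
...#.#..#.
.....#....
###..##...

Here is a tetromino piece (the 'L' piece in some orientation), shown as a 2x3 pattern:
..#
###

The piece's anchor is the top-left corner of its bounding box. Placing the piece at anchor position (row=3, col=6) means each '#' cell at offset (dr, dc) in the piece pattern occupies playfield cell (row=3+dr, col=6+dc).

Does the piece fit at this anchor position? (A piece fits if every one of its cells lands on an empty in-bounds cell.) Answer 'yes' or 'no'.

Check each piece cell at anchor (3, 6):
  offset (0,2) -> (3,8): empty -> OK
  offset (1,0) -> (4,6): occupied ('#') -> FAIL
  offset (1,1) -> (4,7): empty -> OK
  offset (1,2) -> (4,8): empty -> OK
All cells valid: no

Answer: no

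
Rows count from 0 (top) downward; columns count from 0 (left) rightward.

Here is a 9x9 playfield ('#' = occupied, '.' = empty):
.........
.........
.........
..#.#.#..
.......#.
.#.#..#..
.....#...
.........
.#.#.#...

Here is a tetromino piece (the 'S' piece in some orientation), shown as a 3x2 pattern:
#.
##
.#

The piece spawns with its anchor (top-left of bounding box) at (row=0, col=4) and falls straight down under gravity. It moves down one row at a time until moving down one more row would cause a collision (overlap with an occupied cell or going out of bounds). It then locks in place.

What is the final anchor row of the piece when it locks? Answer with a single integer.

Spawn at (row=0, col=4). Try each row:
  row 0: fits
  row 1: fits
  row 2: blocked -> lock at row 1

Answer: 1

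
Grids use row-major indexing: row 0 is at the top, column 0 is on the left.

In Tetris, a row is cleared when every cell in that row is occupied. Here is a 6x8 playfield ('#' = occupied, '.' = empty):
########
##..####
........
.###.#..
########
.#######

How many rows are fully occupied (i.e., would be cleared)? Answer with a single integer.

Check each row:
  row 0: 0 empty cells -> FULL (clear)
  row 1: 2 empty cells -> not full
  row 2: 8 empty cells -> not full
  row 3: 4 empty cells -> not full
  row 4: 0 empty cells -> FULL (clear)
  row 5: 1 empty cell -> not full
Total rows cleared: 2

Answer: 2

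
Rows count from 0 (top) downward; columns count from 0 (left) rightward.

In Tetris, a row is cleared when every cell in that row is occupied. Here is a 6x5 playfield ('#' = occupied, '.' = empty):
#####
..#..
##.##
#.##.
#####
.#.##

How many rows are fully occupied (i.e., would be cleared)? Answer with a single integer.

Answer: 2

Derivation:
Check each row:
  row 0: 0 empty cells -> FULL (clear)
  row 1: 4 empty cells -> not full
  row 2: 1 empty cell -> not full
  row 3: 2 empty cells -> not full
  row 4: 0 empty cells -> FULL (clear)
  row 5: 2 empty cells -> not full
Total rows cleared: 2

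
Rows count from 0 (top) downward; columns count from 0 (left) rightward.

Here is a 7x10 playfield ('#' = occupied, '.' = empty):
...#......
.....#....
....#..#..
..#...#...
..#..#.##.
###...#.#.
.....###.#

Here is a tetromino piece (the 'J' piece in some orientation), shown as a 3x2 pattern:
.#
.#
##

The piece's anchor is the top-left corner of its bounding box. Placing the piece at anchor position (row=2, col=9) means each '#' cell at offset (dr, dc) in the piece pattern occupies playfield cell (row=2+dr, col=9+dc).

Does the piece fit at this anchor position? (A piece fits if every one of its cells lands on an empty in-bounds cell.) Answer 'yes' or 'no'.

Check each piece cell at anchor (2, 9):
  offset (0,1) -> (2,10): out of bounds -> FAIL
  offset (1,1) -> (3,10): out of bounds -> FAIL
  offset (2,0) -> (4,9): empty -> OK
  offset (2,1) -> (4,10): out of bounds -> FAIL
All cells valid: no

Answer: no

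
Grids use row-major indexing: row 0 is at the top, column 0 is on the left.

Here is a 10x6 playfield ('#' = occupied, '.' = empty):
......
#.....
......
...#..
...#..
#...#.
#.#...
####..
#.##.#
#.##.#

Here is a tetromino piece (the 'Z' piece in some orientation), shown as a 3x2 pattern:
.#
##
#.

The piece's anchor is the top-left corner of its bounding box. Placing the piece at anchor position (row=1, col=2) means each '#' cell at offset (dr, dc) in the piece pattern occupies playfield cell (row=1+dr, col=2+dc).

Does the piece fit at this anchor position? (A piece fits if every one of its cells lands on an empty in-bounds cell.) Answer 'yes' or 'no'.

Check each piece cell at anchor (1, 2):
  offset (0,1) -> (1,3): empty -> OK
  offset (1,0) -> (2,2): empty -> OK
  offset (1,1) -> (2,3): empty -> OK
  offset (2,0) -> (3,2): empty -> OK
All cells valid: yes

Answer: yes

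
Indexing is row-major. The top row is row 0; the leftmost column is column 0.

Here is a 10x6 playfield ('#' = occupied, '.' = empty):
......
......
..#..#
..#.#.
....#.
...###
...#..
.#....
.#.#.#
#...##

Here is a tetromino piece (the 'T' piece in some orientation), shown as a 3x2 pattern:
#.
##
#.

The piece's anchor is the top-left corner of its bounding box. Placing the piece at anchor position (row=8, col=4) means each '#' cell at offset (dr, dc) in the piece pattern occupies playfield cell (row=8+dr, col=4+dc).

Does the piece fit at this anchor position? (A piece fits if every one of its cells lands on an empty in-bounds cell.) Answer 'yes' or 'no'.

Answer: no

Derivation:
Check each piece cell at anchor (8, 4):
  offset (0,0) -> (8,4): empty -> OK
  offset (1,0) -> (9,4): occupied ('#') -> FAIL
  offset (1,1) -> (9,5): occupied ('#') -> FAIL
  offset (2,0) -> (10,4): out of bounds -> FAIL
All cells valid: no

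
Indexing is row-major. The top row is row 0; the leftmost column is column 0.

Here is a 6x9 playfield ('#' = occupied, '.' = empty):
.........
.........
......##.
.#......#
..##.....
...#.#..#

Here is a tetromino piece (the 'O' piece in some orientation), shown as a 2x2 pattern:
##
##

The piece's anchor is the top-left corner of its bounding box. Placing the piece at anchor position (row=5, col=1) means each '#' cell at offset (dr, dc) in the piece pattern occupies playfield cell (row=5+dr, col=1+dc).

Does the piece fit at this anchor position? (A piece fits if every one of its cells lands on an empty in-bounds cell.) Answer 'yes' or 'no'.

Check each piece cell at anchor (5, 1):
  offset (0,0) -> (5,1): empty -> OK
  offset (0,1) -> (5,2): empty -> OK
  offset (1,0) -> (6,1): out of bounds -> FAIL
  offset (1,1) -> (6,2): out of bounds -> FAIL
All cells valid: no

Answer: no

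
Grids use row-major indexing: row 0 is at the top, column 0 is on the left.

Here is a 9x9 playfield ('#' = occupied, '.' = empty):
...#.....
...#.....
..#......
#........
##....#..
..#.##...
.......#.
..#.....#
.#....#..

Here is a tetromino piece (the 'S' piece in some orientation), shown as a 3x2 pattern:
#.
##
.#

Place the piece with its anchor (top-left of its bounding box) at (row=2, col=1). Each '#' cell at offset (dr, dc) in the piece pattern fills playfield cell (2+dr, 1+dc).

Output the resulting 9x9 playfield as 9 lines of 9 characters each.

Answer: ...#.....
...#.....
.##......
###......
###...#..
..#.##...
.......#.
..#.....#
.#....#..

Derivation:
Fill (2+0,1+0) = (2,1)
Fill (2+1,1+0) = (3,1)
Fill (2+1,1+1) = (3,2)
Fill (2+2,1+1) = (4,2)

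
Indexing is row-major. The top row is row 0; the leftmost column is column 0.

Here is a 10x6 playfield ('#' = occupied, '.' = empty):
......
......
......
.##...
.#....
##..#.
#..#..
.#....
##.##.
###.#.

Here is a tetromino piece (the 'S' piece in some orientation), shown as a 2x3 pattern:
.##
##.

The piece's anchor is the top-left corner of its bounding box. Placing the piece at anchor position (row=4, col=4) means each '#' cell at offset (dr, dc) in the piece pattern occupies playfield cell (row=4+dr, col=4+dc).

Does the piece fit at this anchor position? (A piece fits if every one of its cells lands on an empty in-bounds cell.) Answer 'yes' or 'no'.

Answer: no

Derivation:
Check each piece cell at anchor (4, 4):
  offset (0,1) -> (4,5): empty -> OK
  offset (0,2) -> (4,6): out of bounds -> FAIL
  offset (1,0) -> (5,4): occupied ('#') -> FAIL
  offset (1,1) -> (5,5): empty -> OK
All cells valid: no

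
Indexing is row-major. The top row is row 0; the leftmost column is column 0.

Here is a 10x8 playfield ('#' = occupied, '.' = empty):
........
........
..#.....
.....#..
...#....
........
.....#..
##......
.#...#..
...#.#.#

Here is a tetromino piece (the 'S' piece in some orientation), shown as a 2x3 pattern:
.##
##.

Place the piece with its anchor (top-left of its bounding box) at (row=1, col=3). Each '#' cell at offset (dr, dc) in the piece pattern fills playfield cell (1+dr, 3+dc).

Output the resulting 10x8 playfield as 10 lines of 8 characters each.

Answer: ........
....##..
..###...
.....#..
...#....
........
.....#..
##......
.#...#..
...#.#.#

Derivation:
Fill (1+0,3+1) = (1,4)
Fill (1+0,3+2) = (1,5)
Fill (1+1,3+0) = (2,3)
Fill (1+1,3+1) = (2,4)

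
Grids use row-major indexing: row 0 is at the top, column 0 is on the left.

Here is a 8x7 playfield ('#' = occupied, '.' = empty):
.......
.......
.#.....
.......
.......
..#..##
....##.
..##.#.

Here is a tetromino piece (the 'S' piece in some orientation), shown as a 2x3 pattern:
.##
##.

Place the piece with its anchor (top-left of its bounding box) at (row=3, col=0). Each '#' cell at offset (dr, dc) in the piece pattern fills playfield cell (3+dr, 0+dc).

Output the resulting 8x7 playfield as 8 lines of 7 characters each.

Fill (3+0,0+1) = (3,1)
Fill (3+0,0+2) = (3,2)
Fill (3+1,0+0) = (4,0)
Fill (3+1,0+1) = (4,1)

Answer: .......
.......
.#.....
.##....
##.....
..#..##
....##.
..##.#.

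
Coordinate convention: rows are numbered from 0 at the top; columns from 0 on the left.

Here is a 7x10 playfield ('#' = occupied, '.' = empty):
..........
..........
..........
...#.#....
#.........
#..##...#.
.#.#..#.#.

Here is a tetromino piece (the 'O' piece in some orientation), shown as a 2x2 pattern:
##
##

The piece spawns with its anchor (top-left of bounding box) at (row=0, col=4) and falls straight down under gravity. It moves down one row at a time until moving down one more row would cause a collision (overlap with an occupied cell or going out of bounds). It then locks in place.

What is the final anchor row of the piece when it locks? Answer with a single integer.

Spawn at (row=0, col=4). Try each row:
  row 0: fits
  row 1: fits
  row 2: blocked -> lock at row 1

Answer: 1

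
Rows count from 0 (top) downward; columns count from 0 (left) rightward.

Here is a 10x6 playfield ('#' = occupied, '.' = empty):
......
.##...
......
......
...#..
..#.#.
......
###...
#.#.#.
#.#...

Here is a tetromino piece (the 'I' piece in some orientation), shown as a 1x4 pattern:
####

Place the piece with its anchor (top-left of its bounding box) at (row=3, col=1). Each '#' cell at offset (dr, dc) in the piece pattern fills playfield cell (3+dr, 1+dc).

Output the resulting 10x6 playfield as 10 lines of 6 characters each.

Fill (3+0,1+0) = (3,1)
Fill (3+0,1+1) = (3,2)
Fill (3+0,1+2) = (3,3)
Fill (3+0,1+3) = (3,4)

Answer: ......
.##...
......
.####.
...#..
..#.#.
......
###...
#.#.#.
#.#...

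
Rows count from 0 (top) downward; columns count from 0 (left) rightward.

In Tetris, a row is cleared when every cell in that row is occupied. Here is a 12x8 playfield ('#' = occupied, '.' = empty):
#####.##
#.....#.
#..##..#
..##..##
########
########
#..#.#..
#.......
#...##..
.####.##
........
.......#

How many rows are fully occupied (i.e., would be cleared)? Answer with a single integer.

Answer: 2

Derivation:
Check each row:
  row 0: 1 empty cell -> not full
  row 1: 6 empty cells -> not full
  row 2: 4 empty cells -> not full
  row 3: 4 empty cells -> not full
  row 4: 0 empty cells -> FULL (clear)
  row 5: 0 empty cells -> FULL (clear)
  row 6: 5 empty cells -> not full
  row 7: 7 empty cells -> not full
  row 8: 5 empty cells -> not full
  row 9: 2 empty cells -> not full
  row 10: 8 empty cells -> not full
  row 11: 7 empty cells -> not full
Total rows cleared: 2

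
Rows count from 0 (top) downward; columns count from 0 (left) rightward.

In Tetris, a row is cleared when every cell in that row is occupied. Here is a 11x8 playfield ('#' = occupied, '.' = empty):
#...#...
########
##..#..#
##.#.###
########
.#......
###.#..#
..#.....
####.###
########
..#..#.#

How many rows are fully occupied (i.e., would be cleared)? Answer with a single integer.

Answer: 3

Derivation:
Check each row:
  row 0: 6 empty cells -> not full
  row 1: 0 empty cells -> FULL (clear)
  row 2: 4 empty cells -> not full
  row 3: 2 empty cells -> not full
  row 4: 0 empty cells -> FULL (clear)
  row 5: 7 empty cells -> not full
  row 6: 3 empty cells -> not full
  row 7: 7 empty cells -> not full
  row 8: 1 empty cell -> not full
  row 9: 0 empty cells -> FULL (clear)
  row 10: 5 empty cells -> not full
Total rows cleared: 3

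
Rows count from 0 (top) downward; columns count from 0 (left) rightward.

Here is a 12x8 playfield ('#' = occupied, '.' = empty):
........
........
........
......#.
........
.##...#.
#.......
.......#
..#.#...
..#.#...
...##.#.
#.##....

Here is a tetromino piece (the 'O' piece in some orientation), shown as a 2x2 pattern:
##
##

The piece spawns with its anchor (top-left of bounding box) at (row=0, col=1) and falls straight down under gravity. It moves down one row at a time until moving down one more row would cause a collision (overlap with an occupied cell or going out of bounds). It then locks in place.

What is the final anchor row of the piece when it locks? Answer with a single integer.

Spawn at (row=0, col=1). Try each row:
  row 0: fits
  row 1: fits
  row 2: fits
  row 3: fits
  row 4: blocked -> lock at row 3

Answer: 3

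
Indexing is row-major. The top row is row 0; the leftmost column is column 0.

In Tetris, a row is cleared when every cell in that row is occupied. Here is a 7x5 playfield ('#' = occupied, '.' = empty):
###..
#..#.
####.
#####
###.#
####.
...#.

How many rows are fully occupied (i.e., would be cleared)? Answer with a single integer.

Answer: 1

Derivation:
Check each row:
  row 0: 2 empty cells -> not full
  row 1: 3 empty cells -> not full
  row 2: 1 empty cell -> not full
  row 3: 0 empty cells -> FULL (clear)
  row 4: 1 empty cell -> not full
  row 5: 1 empty cell -> not full
  row 6: 4 empty cells -> not full
Total rows cleared: 1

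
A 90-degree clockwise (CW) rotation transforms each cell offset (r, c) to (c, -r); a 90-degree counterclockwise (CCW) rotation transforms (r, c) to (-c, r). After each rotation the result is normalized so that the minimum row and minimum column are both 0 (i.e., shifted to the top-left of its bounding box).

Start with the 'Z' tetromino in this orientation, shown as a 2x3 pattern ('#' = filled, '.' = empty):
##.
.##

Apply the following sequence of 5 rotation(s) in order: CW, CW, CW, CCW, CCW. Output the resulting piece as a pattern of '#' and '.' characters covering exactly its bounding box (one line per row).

Start:
##.
.##
After rotation 1 (CW):
.#
##
#.
After rotation 2 (CW):
##.
.##
After rotation 3 (CW):
.#
##
#.
After rotation 4 (CCW):
##.
.##
After rotation 5 (CCW):
.#
##
#.

Answer: .#
##
#.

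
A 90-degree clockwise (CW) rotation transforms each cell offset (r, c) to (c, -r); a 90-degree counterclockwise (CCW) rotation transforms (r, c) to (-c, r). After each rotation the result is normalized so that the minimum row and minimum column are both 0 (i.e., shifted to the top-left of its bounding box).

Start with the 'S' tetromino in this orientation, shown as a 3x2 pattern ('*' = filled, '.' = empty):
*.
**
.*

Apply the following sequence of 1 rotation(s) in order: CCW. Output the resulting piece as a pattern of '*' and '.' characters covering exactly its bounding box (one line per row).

Answer: .**
**.

Derivation:
Start:
*.
**
.*
After rotation 1 (CCW):
.**
**.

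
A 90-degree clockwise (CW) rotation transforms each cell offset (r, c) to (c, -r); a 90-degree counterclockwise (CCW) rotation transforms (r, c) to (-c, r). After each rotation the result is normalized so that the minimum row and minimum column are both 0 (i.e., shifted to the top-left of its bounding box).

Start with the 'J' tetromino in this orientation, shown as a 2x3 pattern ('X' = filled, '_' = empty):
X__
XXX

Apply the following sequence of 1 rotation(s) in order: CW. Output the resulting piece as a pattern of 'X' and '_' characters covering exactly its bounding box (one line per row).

Answer: XX
X_
X_

Derivation:
Start:
X__
XXX
After rotation 1 (CW):
XX
X_
X_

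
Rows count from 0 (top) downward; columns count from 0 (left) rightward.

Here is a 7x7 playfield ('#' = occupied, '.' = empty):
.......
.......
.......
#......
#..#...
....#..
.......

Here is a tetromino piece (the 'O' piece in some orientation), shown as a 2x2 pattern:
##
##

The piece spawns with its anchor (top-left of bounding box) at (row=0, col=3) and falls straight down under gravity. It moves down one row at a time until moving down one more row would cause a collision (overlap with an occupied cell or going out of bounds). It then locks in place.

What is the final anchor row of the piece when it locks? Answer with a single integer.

Spawn at (row=0, col=3). Try each row:
  row 0: fits
  row 1: fits
  row 2: fits
  row 3: blocked -> lock at row 2

Answer: 2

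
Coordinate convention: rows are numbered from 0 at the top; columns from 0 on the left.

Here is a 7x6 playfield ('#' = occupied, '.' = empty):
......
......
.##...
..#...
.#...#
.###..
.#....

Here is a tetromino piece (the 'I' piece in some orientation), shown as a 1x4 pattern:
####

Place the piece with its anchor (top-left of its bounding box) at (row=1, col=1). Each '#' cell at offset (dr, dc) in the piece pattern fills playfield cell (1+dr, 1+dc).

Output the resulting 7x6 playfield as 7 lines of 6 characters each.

Fill (1+0,1+0) = (1,1)
Fill (1+0,1+1) = (1,2)
Fill (1+0,1+2) = (1,3)
Fill (1+0,1+3) = (1,4)

Answer: ......
.####.
.##...
..#...
.#...#
.###..
.#....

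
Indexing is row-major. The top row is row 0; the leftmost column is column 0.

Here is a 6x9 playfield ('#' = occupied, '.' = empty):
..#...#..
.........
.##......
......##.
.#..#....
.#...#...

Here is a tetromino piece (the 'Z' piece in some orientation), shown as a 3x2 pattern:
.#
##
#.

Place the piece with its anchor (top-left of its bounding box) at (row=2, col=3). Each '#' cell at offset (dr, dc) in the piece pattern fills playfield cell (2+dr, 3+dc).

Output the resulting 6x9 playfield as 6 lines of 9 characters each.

Fill (2+0,3+1) = (2,4)
Fill (2+1,3+0) = (3,3)
Fill (2+1,3+1) = (3,4)
Fill (2+2,3+0) = (4,3)

Answer: ..#...#..
.........
.##.#....
...##.##.
.#.##....
.#...#...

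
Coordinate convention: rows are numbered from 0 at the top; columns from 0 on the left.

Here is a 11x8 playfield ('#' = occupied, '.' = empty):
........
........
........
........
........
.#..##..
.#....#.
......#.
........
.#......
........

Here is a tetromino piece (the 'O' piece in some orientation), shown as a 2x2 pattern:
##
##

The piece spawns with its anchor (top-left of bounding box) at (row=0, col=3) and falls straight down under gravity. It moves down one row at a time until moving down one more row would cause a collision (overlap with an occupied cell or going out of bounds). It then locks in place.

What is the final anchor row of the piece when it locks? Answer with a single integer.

Spawn at (row=0, col=3). Try each row:
  row 0: fits
  row 1: fits
  row 2: fits
  row 3: fits
  row 4: blocked -> lock at row 3

Answer: 3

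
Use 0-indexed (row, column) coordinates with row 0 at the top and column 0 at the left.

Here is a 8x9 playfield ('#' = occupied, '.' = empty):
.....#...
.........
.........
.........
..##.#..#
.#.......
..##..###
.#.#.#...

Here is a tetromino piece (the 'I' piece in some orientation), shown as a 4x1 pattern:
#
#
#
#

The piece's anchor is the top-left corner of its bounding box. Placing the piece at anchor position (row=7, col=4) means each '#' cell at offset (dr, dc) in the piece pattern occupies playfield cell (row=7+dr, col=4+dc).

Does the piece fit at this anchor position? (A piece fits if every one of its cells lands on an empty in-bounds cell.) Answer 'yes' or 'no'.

Answer: no

Derivation:
Check each piece cell at anchor (7, 4):
  offset (0,0) -> (7,4): empty -> OK
  offset (1,0) -> (8,4): out of bounds -> FAIL
  offset (2,0) -> (9,4): out of bounds -> FAIL
  offset (3,0) -> (10,4): out of bounds -> FAIL
All cells valid: no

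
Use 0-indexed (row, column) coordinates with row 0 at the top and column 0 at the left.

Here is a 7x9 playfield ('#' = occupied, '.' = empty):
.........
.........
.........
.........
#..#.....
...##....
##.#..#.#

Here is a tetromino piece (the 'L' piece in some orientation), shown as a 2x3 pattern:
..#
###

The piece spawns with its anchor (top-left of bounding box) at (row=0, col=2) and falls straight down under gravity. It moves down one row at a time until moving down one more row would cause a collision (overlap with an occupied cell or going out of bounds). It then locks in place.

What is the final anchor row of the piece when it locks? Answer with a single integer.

Answer: 2

Derivation:
Spawn at (row=0, col=2). Try each row:
  row 0: fits
  row 1: fits
  row 2: fits
  row 3: blocked -> lock at row 2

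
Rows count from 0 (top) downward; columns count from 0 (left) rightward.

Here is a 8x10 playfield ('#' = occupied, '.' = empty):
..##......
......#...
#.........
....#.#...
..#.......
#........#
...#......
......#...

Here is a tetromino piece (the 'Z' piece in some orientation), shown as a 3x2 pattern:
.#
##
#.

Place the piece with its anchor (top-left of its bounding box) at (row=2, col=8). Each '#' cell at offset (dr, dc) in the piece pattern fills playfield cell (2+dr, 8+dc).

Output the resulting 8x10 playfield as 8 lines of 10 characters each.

Answer: ..##......
......#...
#........#
....#.#.##
..#.....#.
#........#
...#......
......#...

Derivation:
Fill (2+0,8+1) = (2,9)
Fill (2+1,8+0) = (3,8)
Fill (2+1,8+1) = (3,9)
Fill (2+2,8+0) = (4,8)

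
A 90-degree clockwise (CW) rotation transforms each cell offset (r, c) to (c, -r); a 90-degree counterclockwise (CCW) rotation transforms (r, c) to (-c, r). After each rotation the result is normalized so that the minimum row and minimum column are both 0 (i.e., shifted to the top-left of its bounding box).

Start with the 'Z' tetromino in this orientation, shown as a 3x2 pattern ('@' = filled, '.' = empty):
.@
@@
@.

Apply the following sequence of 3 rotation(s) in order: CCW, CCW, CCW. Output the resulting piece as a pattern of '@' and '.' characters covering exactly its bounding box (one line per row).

Answer: @@.
.@@

Derivation:
Start:
.@
@@
@.
After rotation 1 (CCW):
@@.
.@@
After rotation 2 (CCW):
.@
@@
@.
After rotation 3 (CCW):
@@.
.@@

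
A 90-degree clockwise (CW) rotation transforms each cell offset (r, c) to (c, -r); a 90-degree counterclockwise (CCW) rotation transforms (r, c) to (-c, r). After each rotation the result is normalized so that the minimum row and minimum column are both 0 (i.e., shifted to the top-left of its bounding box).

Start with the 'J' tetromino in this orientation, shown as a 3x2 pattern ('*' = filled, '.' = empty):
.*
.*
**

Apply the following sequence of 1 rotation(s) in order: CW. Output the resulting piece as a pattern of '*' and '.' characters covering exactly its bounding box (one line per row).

Start:
.*
.*
**
After rotation 1 (CW):
*..
***

Answer: *..
***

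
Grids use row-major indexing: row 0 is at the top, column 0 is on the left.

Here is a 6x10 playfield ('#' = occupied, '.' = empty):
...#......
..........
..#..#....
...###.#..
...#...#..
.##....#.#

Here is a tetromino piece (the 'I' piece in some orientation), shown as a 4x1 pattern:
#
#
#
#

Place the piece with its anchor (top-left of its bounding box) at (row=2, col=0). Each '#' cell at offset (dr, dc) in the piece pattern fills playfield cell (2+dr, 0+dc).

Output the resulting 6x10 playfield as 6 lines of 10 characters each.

Fill (2+0,0+0) = (2,0)
Fill (2+1,0+0) = (3,0)
Fill (2+2,0+0) = (4,0)
Fill (2+3,0+0) = (5,0)

Answer: ...#......
..........
#.#..#....
#..###.#..
#..#...#..
###....#.#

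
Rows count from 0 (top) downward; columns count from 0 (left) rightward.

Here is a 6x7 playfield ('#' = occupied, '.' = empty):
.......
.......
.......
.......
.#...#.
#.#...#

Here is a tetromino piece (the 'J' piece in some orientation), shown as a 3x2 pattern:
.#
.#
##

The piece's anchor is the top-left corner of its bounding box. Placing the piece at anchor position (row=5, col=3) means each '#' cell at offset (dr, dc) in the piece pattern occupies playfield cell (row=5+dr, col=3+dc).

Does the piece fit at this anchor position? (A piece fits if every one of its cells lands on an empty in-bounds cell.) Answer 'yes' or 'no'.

Check each piece cell at anchor (5, 3):
  offset (0,1) -> (5,4): empty -> OK
  offset (1,1) -> (6,4): out of bounds -> FAIL
  offset (2,0) -> (7,3): out of bounds -> FAIL
  offset (2,1) -> (7,4): out of bounds -> FAIL
All cells valid: no

Answer: no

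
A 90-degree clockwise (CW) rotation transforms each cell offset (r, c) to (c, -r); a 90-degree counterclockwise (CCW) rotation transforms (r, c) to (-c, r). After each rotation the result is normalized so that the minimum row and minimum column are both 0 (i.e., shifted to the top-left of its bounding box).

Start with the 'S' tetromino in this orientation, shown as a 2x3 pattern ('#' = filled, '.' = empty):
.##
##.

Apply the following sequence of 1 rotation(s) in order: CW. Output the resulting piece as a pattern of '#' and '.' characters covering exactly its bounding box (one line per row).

Answer: #.
##
.#

Derivation:
Start:
.##
##.
After rotation 1 (CW):
#.
##
.#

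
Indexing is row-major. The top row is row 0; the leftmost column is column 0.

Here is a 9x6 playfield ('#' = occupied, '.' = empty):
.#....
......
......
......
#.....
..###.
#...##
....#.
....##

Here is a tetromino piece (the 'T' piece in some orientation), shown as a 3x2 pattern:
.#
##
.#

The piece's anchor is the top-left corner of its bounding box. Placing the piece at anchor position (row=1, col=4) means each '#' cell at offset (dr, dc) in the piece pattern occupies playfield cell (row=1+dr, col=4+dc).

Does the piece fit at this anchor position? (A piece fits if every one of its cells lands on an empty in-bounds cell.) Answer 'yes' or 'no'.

Answer: yes

Derivation:
Check each piece cell at anchor (1, 4):
  offset (0,1) -> (1,5): empty -> OK
  offset (1,0) -> (2,4): empty -> OK
  offset (1,1) -> (2,5): empty -> OK
  offset (2,1) -> (3,5): empty -> OK
All cells valid: yes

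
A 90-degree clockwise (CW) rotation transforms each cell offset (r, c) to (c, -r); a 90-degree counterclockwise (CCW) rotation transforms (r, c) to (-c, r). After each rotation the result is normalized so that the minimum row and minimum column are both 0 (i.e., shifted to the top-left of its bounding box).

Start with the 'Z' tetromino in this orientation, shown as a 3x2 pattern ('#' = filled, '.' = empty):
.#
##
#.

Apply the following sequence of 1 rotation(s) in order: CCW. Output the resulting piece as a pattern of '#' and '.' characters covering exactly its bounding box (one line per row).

Start:
.#
##
#.
After rotation 1 (CCW):
##.
.##

Answer: ##.
.##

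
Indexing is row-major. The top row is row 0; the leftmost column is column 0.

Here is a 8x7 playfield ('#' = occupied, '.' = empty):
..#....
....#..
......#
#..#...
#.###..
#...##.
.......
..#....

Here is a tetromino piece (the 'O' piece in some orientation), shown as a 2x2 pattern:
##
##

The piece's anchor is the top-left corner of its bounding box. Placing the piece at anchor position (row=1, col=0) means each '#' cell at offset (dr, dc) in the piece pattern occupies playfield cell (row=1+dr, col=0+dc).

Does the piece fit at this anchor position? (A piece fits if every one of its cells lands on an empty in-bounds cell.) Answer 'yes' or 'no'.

Check each piece cell at anchor (1, 0):
  offset (0,0) -> (1,0): empty -> OK
  offset (0,1) -> (1,1): empty -> OK
  offset (1,0) -> (2,0): empty -> OK
  offset (1,1) -> (2,1): empty -> OK
All cells valid: yes

Answer: yes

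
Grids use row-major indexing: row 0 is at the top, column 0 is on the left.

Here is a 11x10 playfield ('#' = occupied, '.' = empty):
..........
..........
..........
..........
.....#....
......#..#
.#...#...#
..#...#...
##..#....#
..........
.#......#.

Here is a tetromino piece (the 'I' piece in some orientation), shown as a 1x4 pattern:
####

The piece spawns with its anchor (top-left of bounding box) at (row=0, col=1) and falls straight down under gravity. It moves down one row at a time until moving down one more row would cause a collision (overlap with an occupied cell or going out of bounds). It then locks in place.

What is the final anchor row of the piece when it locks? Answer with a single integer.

Spawn at (row=0, col=1). Try each row:
  row 0: fits
  row 1: fits
  row 2: fits
  row 3: fits
  row 4: fits
  row 5: fits
  row 6: blocked -> lock at row 5

Answer: 5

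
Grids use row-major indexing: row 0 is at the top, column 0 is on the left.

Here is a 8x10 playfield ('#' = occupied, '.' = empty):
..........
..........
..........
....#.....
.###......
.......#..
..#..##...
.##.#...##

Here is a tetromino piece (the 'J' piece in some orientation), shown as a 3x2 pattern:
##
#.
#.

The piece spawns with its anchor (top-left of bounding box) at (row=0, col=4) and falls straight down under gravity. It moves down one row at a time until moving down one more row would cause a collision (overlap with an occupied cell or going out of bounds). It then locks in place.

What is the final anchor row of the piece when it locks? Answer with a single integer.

Answer: 0

Derivation:
Spawn at (row=0, col=4). Try each row:
  row 0: fits
  row 1: blocked -> lock at row 0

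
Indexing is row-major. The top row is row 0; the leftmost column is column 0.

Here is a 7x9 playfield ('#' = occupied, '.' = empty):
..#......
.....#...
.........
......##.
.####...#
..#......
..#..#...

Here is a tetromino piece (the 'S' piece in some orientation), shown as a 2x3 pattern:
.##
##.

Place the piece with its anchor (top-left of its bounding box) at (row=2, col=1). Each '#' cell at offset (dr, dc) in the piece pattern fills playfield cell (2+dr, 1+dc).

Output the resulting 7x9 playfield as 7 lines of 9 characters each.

Answer: ..#......
.....#...
..##.....
.##...##.
.####...#
..#......
..#..#...

Derivation:
Fill (2+0,1+1) = (2,2)
Fill (2+0,1+2) = (2,3)
Fill (2+1,1+0) = (3,1)
Fill (2+1,1+1) = (3,2)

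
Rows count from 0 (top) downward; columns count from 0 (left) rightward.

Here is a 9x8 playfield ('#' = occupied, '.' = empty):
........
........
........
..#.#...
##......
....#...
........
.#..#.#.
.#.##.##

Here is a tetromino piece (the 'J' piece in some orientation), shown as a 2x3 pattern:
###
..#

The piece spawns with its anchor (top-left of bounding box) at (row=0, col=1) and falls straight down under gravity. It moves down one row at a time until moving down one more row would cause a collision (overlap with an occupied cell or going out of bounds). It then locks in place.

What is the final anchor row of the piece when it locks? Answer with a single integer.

Spawn at (row=0, col=1). Try each row:
  row 0: fits
  row 1: fits
  row 2: fits
  row 3: blocked -> lock at row 2

Answer: 2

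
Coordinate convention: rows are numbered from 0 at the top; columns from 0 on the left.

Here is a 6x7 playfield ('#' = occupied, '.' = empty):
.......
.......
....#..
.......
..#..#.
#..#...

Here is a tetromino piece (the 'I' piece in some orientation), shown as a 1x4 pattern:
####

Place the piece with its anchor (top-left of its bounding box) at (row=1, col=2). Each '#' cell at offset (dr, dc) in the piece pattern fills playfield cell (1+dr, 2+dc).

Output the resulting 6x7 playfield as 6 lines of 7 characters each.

Fill (1+0,2+0) = (1,2)
Fill (1+0,2+1) = (1,3)
Fill (1+0,2+2) = (1,4)
Fill (1+0,2+3) = (1,5)

Answer: .......
..####.
....#..
.......
..#..#.
#..#...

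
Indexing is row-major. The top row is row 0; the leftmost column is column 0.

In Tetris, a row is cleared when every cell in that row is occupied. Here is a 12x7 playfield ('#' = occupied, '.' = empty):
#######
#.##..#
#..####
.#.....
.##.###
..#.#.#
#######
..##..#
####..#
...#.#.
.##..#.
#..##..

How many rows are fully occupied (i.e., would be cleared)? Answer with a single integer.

Answer: 2

Derivation:
Check each row:
  row 0: 0 empty cells -> FULL (clear)
  row 1: 3 empty cells -> not full
  row 2: 2 empty cells -> not full
  row 3: 6 empty cells -> not full
  row 4: 2 empty cells -> not full
  row 5: 4 empty cells -> not full
  row 6: 0 empty cells -> FULL (clear)
  row 7: 4 empty cells -> not full
  row 8: 2 empty cells -> not full
  row 9: 5 empty cells -> not full
  row 10: 4 empty cells -> not full
  row 11: 4 empty cells -> not full
Total rows cleared: 2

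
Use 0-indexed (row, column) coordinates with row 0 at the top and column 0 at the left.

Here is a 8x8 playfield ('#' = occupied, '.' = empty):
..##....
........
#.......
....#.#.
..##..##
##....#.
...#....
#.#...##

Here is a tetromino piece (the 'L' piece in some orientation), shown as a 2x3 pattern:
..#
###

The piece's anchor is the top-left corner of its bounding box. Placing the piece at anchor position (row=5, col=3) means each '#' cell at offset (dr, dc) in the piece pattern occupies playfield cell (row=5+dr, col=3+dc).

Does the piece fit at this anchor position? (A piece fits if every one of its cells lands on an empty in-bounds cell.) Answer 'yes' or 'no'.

Answer: no

Derivation:
Check each piece cell at anchor (5, 3):
  offset (0,2) -> (5,5): empty -> OK
  offset (1,0) -> (6,3): occupied ('#') -> FAIL
  offset (1,1) -> (6,4): empty -> OK
  offset (1,2) -> (6,5): empty -> OK
All cells valid: no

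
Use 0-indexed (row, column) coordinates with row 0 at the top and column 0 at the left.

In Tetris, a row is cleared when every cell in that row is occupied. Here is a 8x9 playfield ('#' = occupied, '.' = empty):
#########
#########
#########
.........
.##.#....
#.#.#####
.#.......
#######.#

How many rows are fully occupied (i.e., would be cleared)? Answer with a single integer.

Check each row:
  row 0: 0 empty cells -> FULL (clear)
  row 1: 0 empty cells -> FULL (clear)
  row 2: 0 empty cells -> FULL (clear)
  row 3: 9 empty cells -> not full
  row 4: 6 empty cells -> not full
  row 5: 2 empty cells -> not full
  row 6: 8 empty cells -> not full
  row 7: 1 empty cell -> not full
Total rows cleared: 3

Answer: 3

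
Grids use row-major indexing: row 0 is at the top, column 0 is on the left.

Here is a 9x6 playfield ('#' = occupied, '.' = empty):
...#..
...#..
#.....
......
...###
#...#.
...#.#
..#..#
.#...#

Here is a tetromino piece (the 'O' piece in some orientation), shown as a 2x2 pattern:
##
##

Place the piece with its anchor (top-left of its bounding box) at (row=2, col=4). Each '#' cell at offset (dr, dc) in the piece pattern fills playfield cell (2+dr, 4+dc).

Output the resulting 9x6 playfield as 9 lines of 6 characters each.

Fill (2+0,4+0) = (2,4)
Fill (2+0,4+1) = (2,5)
Fill (2+1,4+0) = (3,4)
Fill (2+1,4+1) = (3,5)

Answer: ...#..
...#..
#...##
....##
...###
#...#.
...#.#
..#..#
.#...#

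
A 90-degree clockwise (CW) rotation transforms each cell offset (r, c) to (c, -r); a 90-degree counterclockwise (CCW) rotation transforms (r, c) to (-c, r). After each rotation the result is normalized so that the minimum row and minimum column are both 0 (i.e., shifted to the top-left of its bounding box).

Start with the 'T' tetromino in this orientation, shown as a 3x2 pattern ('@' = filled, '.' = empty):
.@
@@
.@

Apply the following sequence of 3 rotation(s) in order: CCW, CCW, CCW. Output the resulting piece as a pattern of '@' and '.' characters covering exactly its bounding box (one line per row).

Answer: .@.
@@@

Derivation:
Start:
.@
@@
.@
After rotation 1 (CCW):
@@@
.@.
After rotation 2 (CCW):
@.
@@
@.
After rotation 3 (CCW):
.@.
@@@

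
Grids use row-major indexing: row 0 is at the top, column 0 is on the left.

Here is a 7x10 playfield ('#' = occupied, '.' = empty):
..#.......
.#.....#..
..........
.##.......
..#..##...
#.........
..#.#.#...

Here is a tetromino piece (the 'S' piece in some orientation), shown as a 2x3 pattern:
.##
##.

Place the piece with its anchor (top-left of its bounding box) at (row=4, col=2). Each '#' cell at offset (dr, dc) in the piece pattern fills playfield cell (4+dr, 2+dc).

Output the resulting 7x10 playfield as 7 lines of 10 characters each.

Answer: ..#.......
.#.....#..
..........
.##.......
..#####...
#.##......
..#.#.#...

Derivation:
Fill (4+0,2+1) = (4,3)
Fill (4+0,2+2) = (4,4)
Fill (4+1,2+0) = (5,2)
Fill (4+1,2+1) = (5,3)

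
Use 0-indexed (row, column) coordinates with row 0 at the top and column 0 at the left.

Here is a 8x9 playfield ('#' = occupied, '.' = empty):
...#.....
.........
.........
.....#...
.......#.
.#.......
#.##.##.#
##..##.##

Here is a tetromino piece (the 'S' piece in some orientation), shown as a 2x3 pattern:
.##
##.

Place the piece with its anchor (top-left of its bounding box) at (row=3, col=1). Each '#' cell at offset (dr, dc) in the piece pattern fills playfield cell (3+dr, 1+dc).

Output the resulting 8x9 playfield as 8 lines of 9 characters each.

Fill (3+0,1+1) = (3,2)
Fill (3+0,1+2) = (3,3)
Fill (3+1,1+0) = (4,1)
Fill (3+1,1+1) = (4,2)

Answer: ...#.....
.........
.........
..##.#...
.##....#.
.#.......
#.##.##.#
##..##.##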